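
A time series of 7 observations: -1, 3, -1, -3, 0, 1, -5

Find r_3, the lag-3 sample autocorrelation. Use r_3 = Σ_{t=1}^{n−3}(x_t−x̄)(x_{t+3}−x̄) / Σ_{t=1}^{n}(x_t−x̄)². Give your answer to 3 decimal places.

0.299

Mean x̄ = (-1 + 3 − 1 − 3 + 0 + 1 − 5)/7 = -0.8571
Deviations from mean: -0.1429, 3.8571, -0.1429, -2.1429, 0.8571, 1.8571, -4.1429
Σ(x_t−x̄)(x_{t+3}−x̄) = (0.3061) + (3.3061) + (-0.2653) + (8.8776) = 12.2245
Denominator Σ(x_t−x̄)² = 40.8571
r_3 = 12.2245 / 40.8571 = 0.299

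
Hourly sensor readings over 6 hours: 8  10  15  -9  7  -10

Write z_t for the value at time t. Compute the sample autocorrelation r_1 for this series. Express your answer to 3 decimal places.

-0.240

Mean z̄ = (8 + 10 + 15 − 9 + 7 − 10)/6 = 3.5000
Σ(z_t−z̄)(z_{t+1}−z̄) = (29.2500) + (74.7500) + (-143.7500) + (-43.7500) + (-47.2500) = -130.7500
Denominator Σ(z_t−z̄)² = 545.5000
r_1 = -130.7500 / 545.5000 = -0.240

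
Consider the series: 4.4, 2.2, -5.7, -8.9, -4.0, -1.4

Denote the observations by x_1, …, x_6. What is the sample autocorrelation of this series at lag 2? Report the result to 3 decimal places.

-0.419

Mean x̄ = (4.4 + 2.2 − 5.7 − 8.9 − 4.0 − 1.4)/6 = -2.2333
Numerator Σ_{t=1}^{4}(x_t−x̄)(x_{t+2}−x̄) = -51.9822
Denominator Σ(x_t−x̄)² = 123.9333
r_2 = -51.9822 / 123.9333 = -0.419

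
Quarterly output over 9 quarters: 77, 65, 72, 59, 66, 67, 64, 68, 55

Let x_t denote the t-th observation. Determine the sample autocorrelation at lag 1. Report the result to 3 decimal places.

-0.259

Mean x̄ = (77 + 65 + 72 + 59 + 66 + 67 + 64 + 68 + 55)/9 = 65.8889
Numerator Σ_{t=1}^{8}(x_t−x̄)(x_{t+1}−x̄) = -87.1235
Denominator Σ(x_t−x̄)² = 336.8889
r_1 = -87.1235 / 336.8889 = -0.259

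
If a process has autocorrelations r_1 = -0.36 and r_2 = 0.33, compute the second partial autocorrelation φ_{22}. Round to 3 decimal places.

φ_{22} = (r_2 − r_1²) / (1 − r_1²)
r_1² = (-0.36)² = 0.1296
Numerator = 0.33 − 0.1296 = 0.2004; denominator = 1 − 0.1296 = 0.8704
φ_{22} = 0.2004 / 0.8704 = 0.230

0.230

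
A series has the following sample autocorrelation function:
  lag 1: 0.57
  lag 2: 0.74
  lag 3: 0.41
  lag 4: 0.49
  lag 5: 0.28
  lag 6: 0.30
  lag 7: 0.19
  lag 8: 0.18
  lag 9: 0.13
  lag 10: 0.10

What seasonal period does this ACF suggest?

The largest autocorrelation is r_2 = 0.74; the remaining lags stay at or below 0.57.
The dominant spike at lag 2 indicates a seasonal period of 2.

2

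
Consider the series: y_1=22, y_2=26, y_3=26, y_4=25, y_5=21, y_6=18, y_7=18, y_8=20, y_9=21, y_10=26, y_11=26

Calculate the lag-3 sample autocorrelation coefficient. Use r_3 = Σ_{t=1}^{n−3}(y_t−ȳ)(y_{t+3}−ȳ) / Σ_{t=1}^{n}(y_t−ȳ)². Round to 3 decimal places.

Mean ȳ = (22 + 26 + 26 + 25 + 21 + 18 + 18 + 20 + 21 + 26 + 26)/11 = 22.6364
Numerator Σ_{t=1}^{8}(y_t−ȳ)(y_{t+3}−ȳ) = -46.1240
Denominator Σ(y_t−ȳ)² = 106.5455
r_3 = -46.1240 / 106.5455 = -0.433

-0.433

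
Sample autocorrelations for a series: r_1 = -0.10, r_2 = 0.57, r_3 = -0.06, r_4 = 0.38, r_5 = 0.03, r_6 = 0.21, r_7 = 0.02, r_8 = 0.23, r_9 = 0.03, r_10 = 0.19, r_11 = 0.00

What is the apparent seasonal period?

The largest autocorrelation is r_2 = 0.57, with weaker echoes at lags 4 (0.38), 6 (0.21), 8 (0.23) and 10 (0.19); the remaining lags stay at or below 0.03.
The dominant spike at lag 2 indicates a seasonal period of 2.

2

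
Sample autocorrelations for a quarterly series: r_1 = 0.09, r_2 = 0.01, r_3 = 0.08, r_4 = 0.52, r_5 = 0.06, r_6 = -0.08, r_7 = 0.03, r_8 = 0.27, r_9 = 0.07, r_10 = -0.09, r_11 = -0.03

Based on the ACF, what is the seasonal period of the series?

The largest autocorrelation is r_4 = 0.52, with a weaker echo at lag 8 (0.27); the remaining lags stay at or below 0.09.
The dominant spike at lag 4 indicates a seasonal period of 4.

4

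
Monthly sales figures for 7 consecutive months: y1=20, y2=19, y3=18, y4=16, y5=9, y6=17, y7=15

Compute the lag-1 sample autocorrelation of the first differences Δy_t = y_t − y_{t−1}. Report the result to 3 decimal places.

-0.483

First differences Δy: -1, -1, -2, -7, 8, -2
Mean of differences = -0.8333
Numerator Σ(Δy_t−Δȳ)(Δy_{t+1}−Δȳ) = -57.3611
Denominator Σ(Δy_t−Δȳ)² = 118.8333
r_1(Δy) = -57.3611 / 118.8333 = -0.483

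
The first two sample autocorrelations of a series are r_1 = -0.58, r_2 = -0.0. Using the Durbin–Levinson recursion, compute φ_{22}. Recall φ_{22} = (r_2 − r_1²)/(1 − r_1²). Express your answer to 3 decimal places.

φ_{22} = (r_2 − r_1²) / (1 − r_1²)
r_1² = (-0.58)² = 0.3364
Numerator = -0.0 − 0.3364 = -0.3364; denominator = 1 − 0.3364 = 0.6636
φ_{22} = -0.3364 / 0.6636 = -0.507

-0.507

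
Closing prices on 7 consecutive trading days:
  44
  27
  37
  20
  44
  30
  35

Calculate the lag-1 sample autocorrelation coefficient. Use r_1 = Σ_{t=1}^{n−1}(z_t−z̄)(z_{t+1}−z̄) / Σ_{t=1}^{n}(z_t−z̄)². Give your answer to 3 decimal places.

Mean z̄ = (44 + 27 + 37 + 20 + 44 + 30 + 35)/7 = 33.8571
Σ(z_t−z̄)(z_{t+1}−z̄) = (-69.5510) + (-21.5510) + (-43.5510) + (-140.5510) + (-39.1224) + (-4.4082) = -318.7347
Denominator Σ(z_t−z̄)² = 470.8571
r_1 = -318.7347 / 470.8571 = -0.677

-0.677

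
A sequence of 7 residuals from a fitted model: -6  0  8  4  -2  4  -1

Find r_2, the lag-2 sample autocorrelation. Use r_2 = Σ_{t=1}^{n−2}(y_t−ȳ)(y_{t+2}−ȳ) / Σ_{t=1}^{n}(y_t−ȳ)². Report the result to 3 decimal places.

Mean ȳ = (-6 + 0 + 8 + 4 − 2 + 4 − 1)/7 = 1.0000
Deviations from mean: -7.0000, -1.0000, 7.0000, 3.0000, -3.0000, 3.0000, -2.0000
Σ(y_t−ȳ)(y_{t+2}−ȳ) = (-49.0000) + (-3.0000) + (-21.0000) + (9.0000) + (6.0000) = -58.0000
Denominator Σ(y_t−ȳ)² = 130.0000
r_2 = -58.0000 / 130.0000 = -0.446

-0.446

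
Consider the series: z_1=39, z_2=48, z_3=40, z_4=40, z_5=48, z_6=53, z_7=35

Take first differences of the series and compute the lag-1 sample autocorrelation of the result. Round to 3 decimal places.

-0.214

First differences Δz: 9, -8, 0, 8, 5, -18
Mean of differences = -0.6667
Numerator Σ(Δz_t−Δz̄)(Δz_{t+1}−Δz̄) = -119.1111
Denominator Σ(Δz_t−Δz̄)² = 555.3333
r_1(Δz) = -119.1111 / 555.3333 = -0.214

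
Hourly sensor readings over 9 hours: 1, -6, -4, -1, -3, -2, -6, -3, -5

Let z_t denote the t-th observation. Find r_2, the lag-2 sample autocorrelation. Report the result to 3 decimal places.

Mean z̄ = (1 − 6 − 4 − 1 − 3 − 2 − 6 − 3 − 5)/9 = -3.2222
Σ(z_t−z̄)(z_{t+2}−z̄) = (-3.2840) + (-6.1728) + (-0.1728) + (2.7160) + (-0.6173) + (0.2716) + (4.9383) = -2.3210
Denominator Σ(z_t−z̄)² = 43.5556
r_2 = -2.3210 / 43.5556 = -0.053

-0.053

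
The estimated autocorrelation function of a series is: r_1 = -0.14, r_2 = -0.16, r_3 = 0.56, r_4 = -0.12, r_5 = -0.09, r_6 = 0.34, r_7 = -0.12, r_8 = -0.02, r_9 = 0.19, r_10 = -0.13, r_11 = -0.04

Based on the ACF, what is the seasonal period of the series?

3

The largest autocorrelation is r_3 = 0.56, with weaker echoes at lags 6 (0.34) and 9 (0.19); the remaining lags stay at or below -0.02.
The dominant spike at lag 3 indicates a seasonal period of 3.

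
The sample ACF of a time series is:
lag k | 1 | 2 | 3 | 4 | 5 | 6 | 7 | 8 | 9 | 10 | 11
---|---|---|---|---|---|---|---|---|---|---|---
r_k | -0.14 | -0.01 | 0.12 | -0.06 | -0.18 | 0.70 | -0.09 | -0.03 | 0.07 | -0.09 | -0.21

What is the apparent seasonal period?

6

The largest autocorrelation is r_6 = 0.70; the remaining lags stay at or below 0.12.
The dominant spike at lag 6 indicates a seasonal period of 6.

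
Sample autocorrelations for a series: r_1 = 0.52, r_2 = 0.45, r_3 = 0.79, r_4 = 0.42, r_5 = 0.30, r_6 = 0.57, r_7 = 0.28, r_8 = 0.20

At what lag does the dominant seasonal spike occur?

3

The largest autocorrelation is r_3 = 0.79, with a weaker echo at lag 6 (0.57); the remaining lags stay at or below 0.52. The elevated value at lag 1 (0.52), dropping to 0.45 at lag 2, reflects decaying short-term dependence rather than seasonality.
The dominant spike at lag 3 indicates a seasonal period of 3.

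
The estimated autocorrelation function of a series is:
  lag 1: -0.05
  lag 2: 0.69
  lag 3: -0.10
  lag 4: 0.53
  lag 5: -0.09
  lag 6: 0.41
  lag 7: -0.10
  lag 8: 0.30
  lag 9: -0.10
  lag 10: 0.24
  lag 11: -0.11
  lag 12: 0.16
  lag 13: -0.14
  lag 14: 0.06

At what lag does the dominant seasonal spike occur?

2

The largest autocorrelation is r_2 = 0.69, with weaker echoes at lags 4 (0.53), 6 (0.41), 8 (0.30), 10 (0.24) and 12 (0.16); the remaining lags stay at or below 0.06.
The dominant spike at lag 2 indicates a seasonal period of 2.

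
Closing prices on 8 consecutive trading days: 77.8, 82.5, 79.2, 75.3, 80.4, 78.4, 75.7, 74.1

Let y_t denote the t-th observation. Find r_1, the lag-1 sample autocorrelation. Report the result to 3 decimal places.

Mean ȳ = (77.8 + 82.5 + 79.2 + 75.3 + 80.4 + 78.4 + 75.7 + 74.1)/8 = 77.9250
Deviations from mean: -0.1250, 4.5750, 1.2750, -2.6250, 2.4750, 0.4750, -2.2250, -3.8250
Numerator Σ_{t=1}^{7}(y_t−ȳ)(y_{t+1}−ȳ) = 4.0469
Denominator Σ(y_t−ȳ)² = 55.3950
r_1 = 4.0469 / 55.3950 = 0.073

0.073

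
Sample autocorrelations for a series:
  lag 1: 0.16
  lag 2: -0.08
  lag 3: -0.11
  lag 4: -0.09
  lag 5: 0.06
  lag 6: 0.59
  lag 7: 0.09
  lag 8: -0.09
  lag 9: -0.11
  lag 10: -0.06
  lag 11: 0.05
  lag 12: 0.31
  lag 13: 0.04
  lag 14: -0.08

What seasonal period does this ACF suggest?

The largest autocorrelation is r_6 = 0.59, with a weaker echo at lag 12 (0.31); the remaining lags stay at or below 0.16.
The dominant spike at lag 6 indicates a seasonal period of 6.

6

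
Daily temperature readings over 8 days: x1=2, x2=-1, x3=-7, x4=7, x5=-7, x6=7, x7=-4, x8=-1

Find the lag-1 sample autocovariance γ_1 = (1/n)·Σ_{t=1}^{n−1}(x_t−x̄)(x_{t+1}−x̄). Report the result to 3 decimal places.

Mean x̄ = (2 − 1 − 7 + 7 − 7 + 7 − 4 − 1)/8 = -0.5000
Deviations: 2.5000, -0.5000, -6.5000, 7.5000, -6.5000, 7.5000, -3.5000, -0.5000
Σ_{t=1}^{7}(x_t−x̄)(x_{t+1}−x̄) = -168.7500
γ_1 = -168.7500 / 8 = -21.094

-21.094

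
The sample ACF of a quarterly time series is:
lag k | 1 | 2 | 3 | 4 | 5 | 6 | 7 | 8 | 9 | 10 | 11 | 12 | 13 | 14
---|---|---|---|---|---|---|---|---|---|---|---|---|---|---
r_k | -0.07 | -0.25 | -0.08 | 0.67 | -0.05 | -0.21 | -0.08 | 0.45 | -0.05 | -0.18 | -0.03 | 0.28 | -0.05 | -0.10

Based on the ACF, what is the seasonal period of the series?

The largest autocorrelation is r_4 = 0.67, with weaker echoes at lags 8 (0.45) and 12 (0.28); the remaining lags stay at or below -0.03.
The dominant spike at lag 4 indicates a seasonal period of 4.

4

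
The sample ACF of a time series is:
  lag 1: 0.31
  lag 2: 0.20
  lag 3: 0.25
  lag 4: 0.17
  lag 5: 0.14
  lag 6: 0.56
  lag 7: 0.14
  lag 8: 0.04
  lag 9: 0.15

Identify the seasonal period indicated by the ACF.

The largest autocorrelation is r_6 = 0.56; the remaining lags stay at or below 0.31. The elevated value at lag 1 (0.31), dropping to 0.20 at lag 2, reflects decaying short-term dependence rather than seasonality.
The dominant spike at lag 6 indicates a seasonal period of 6.

6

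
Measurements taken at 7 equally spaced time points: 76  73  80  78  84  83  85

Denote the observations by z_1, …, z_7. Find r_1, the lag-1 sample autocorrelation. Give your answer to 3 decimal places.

Mean z̄ = (76 + 73 + 80 + 78 + 84 + 83 + 85)/7 = 79.8571
Deviations from mean: -3.8571, -6.8571, 0.1429, -1.8571, 4.1429, 3.1429, 5.1429
Σ(z_t−z̄)(z_{t+1}−z̄) = (26.4490) + (-0.9796) + (-0.2653) + (-7.6939) + (13.0204) + (16.1633) = 46.6939
Denominator Σ(z_t−z̄)² = 118.8571
r_1 = 46.6939 / 118.8571 = 0.393

0.393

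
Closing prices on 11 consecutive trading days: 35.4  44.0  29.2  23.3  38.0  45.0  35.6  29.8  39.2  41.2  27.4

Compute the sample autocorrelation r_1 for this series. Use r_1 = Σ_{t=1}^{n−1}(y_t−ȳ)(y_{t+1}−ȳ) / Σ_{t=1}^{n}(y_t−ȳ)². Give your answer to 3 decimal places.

Mean ȳ = (35.4 + 44.0 + 29.2 + 23.3 + 38.0 + 45.0 + 35.6 + 29.8 + 39.2 + 41.2 + 27.4)/11 = 35.2818
Numerator Σ_{t=1}^{10}(y_t−ȳ)(y_{t+1}−ȳ) = -28.8621
Denominator Σ(y_t−ȳ)² = 501.0564
r_1 = -28.8621 / 501.0564 = -0.058

-0.058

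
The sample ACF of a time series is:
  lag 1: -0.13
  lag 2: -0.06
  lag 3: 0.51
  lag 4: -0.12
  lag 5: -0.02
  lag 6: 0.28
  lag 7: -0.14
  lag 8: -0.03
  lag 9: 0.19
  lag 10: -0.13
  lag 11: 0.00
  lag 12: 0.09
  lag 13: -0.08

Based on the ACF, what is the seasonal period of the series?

The largest autocorrelation is r_3 = 0.51, with weaker echoes at lags 6 (0.28) and 9 (0.19); the remaining lags stay at or below 0.09.
The dominant spike at lag 3 indicates a seasonal period of 3.

3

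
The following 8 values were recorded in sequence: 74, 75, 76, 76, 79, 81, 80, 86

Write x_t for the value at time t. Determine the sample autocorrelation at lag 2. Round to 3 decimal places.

Mean x̄ = (74 + 75 + 76 + 76 + 79 + 81 + 80 + 86)/8 = 78.3750
Numerator Σ_{t=1}^{6}(x_t−x̄)(x_{t+2}−x̄) = 31.7188
Denominator Σ(x_t−x̄)² = 109.8750
r_2 = 31.7188 / 109.8750 = 0.289

0.289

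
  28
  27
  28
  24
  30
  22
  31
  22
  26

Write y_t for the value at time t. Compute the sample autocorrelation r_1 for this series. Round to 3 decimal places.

Mean ȳ = (28 + 27 + 28 + 24 + 30 + 22 + 31 + 22 + 26)/9 = 26.4444
Numerator Σ_{t=1}^{8}(y_t−ȳ)(y_{t+1}−ȳ) = -65.0864
Denominator Σ(y_t−ȳ)² = 84.2222
r_1 = -65.0864 / 84.2222 = -0.773

-0.773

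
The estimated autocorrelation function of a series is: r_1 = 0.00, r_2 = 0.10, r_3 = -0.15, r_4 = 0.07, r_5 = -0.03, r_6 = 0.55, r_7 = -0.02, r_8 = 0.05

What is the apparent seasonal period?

6

The largest autocorrelation is r_6 = 0.55; the remaining lags stay at or below 0.10.
The dominant spike at lag 6 indicates a seasonal period of 6.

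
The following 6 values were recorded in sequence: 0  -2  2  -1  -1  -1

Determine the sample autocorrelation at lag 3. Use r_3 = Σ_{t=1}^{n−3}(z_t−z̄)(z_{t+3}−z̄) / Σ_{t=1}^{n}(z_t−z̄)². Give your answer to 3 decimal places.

-0.079

Mean z̄ = (0 − 2 + 2 − 1 − 1 − 1)/6 = -0.5000
Σ(z_t−z̄)(z_{t+3}−z̄) = (-0.2500) + (0.7500) + (-1.2500) = -0.7500
Denominator Σ(z_t−z̄)² = 9.5000
r_3 = -0.7500 / 9.5000 = -0.079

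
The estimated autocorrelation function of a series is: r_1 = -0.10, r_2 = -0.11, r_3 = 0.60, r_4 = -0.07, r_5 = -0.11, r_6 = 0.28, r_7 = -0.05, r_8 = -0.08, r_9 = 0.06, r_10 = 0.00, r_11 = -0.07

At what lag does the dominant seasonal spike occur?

3

The largest autocorrelation is r_3 = 0.60, with a weaker echo at lag 6 (0.28); the remaining lags stay at or below 0.06.
The dominant spike at lag 3 indicates a seasonal period of 3.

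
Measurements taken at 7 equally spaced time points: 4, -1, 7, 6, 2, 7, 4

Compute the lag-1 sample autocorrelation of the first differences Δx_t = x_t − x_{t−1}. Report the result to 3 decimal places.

-0.564

First differences Δx: -5, 8, -1, -4, 5, -3
Mean of differences = 0.0000
Numerator Σ(Δx_t−Δx̄)(Δx_{t+1}−Δx̄) = -79.0000
Denominator Σ(Δx_t−Δx̄)² = 140.0000
r_1(Δx) = -79.0000 / 140.0000 = -0.564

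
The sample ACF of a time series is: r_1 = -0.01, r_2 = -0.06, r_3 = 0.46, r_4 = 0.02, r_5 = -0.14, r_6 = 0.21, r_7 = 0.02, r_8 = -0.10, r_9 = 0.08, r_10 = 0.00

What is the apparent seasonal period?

3

The largest autocorrelation is r_3 = 0.46, with a weaker echo at lag 6 (0.21); the remaining lags stay at or below 0.08.
The dominant spike at lag 3 indicates a seasonal period of 3.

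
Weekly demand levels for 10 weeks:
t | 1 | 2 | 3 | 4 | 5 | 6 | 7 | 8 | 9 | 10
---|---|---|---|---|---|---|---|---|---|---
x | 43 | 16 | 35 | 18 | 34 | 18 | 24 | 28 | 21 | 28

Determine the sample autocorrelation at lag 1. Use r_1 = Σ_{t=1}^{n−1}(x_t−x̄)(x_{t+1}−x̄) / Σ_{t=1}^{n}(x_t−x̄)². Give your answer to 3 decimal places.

Mean x̄ = (43 + 16 + 35 + 18 + 34 + 18 + 24 + 28 + 21 + 28)/10 = 26.5000
Numerator Σ_{t=1}^{9}(x_t−x̄)(x_{t+1}−x̄) = -461.2500
Denominator Σ(x_t−x̄)² = 696.5000
r_1 = -461.2500 / 696.5000 = -0.662

-0.662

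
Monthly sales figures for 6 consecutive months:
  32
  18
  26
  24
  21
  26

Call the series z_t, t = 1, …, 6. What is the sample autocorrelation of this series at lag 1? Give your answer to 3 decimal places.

-0.543

Mean z̄ = (32 + 18 + 26 + 24 + 21 + 26)/6 = 24.5000
Numerator Σ_{t=1}^{5}(z_t−z̄)(z_{t+1}−z̄) = -62.7500
Denominator Σ(z_t−z̄)² = 115.5000
r_1 = -62.7500 / 115.5000 = -0.543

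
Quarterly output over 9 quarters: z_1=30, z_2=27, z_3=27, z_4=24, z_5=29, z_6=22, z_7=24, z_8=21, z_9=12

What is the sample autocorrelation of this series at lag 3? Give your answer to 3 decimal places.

0.076

Mean z̄ = (30 + 27 + 27 + 24 + 29 + 22 + 24 + 21 + 12)/9 = 24.0000
Σ(z_t−z̄)(z_{t+3}−z̄) = (0.0000) + (15.0000) + (-6.0000) + (0.0000) + (-15.0000) + (24.0000) = 18.0000
Denominator Σ(z_t−z̄)² = 236.0000
r_3 = 18.0000 / 236.0000 = 0.076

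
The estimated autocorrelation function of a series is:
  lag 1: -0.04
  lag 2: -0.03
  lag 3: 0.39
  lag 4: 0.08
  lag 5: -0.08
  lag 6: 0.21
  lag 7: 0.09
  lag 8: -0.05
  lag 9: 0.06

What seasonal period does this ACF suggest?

3

The largest autocorrelation is r_3 = 0.39, with a weaker echo at lag 6 (0.21); the remaining lags stay at or below 0.09.
The dominant spike at lag 3 indicates a seasonal period of 3.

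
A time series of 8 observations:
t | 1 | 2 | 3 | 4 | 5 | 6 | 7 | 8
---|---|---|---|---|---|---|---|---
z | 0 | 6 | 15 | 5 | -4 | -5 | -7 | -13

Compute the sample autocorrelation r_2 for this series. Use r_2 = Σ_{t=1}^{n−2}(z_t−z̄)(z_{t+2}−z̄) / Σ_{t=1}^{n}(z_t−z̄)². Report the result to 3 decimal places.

Mean z̄ = (0 + 6 + 15 + 5 − 4 − 5 − 7 − 13)/8 = -0.3750
Deviations from mean: 0.3750, 6.3750, 15.3750, 5.3750, -3.6250, -4.6250, -6.6250, -12.6250
Σ(z_t−z̄)(z_{t+2}−z̄) = (5.7656) + (34.2656) + (-55.7344) + (-24.8594) + (24.0156) + (58.3906) = 41.8438
Denominator Σ(z_t−z̄)² = 543.8750
r_2 = 41.8438 / 543.8750 = 0.077

0.077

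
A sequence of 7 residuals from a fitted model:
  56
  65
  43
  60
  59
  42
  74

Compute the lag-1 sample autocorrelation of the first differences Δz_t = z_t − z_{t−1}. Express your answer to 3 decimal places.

First differences Δz: 9, -22, 17, -1, -17, 32
Mean of differences = 3.0000
Numerator Σ(Δz_t−Δz̄)(Δz_{t+1}−Δz̄) = -1056.0000
Denominator Σ(Δz_t−Δz̄)² = 2114.0000
r_1(Δz) = -1056.0000 / 2114.0000 = -0.500

-0.500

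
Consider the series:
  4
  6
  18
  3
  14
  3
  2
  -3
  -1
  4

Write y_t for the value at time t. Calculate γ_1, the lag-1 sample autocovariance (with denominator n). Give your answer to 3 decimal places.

Mean ȳ = (4 + 6 + 18 + 3 + 14 + 3 + 2 − 3 − 1 + 4)/10 = 5.0000
Σ_{t=1}^{9}(y_t−ȳ)(y_{t+1}−ȳ) = 34.0000
γ_1 = 34.0000 / 10 = 3.400

3.400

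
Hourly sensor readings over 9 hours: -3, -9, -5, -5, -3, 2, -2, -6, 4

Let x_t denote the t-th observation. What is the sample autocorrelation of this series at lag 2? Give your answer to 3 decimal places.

Mean x̄ = (-3 − 9 − 5 − 5 − 3 + 2 − 2 − 6 + 4)/9 = -3.0000
Σ(x_t−x̄)(x_{t+2}−x̄) = (0.0000) + (12.0000) + (0.0000) + (-10.0000) + (0.0000) + (-15.0000) + (7.0000) = -6.0000
Denominator Σ(x_t−x̄)² = 128.0000
r_2 = -6.0000 / 128.0000 = -0.047

-0.047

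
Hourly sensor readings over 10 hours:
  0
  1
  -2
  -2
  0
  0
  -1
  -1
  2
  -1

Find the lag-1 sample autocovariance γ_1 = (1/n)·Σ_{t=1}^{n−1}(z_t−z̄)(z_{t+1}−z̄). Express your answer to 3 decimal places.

Mean z̄ = (0 + 1 − 2 − 2 + 0 + 0 − 1 − 1 + 2 − 1)/10 = -0.4000
Σ_{t=1}^{9}(z_t−z̄)(z_{t+1}−z̄) = -2.3600
γ_1 = -2.3600 / 10 = -0.236

-0.236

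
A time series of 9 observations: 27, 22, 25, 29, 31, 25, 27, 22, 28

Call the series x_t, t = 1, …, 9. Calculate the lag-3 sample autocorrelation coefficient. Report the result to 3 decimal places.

-0.499

Mean x̄ = (27 + 22 + 25 + 29 + 31 + 25 + 27 + 22 + 28)/9 = 26.2222
Numerator Σ_{t=1}^{6}(x_t−x̄)(x_{t+3}−x̄) = -36.7037
Denominator Σ(x_t−x̄)² = 73.5556
r_3 = -36.7037 / 73.5556 = -0.499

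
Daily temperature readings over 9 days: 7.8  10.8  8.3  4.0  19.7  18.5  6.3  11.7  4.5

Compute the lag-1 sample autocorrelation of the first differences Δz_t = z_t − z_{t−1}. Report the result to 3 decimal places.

First differences Δz: 3.0, -2.5, -4.3, 15.7, -1.2, -12.2, 5.4, -7.2
Mean of differences = -0.4125
Numerator Σ(Δz_t−Δz̄)(Δz_{t+1}−Δz̄) = -173.0189
Denominator Σ(Δz_t−Δz̄)² = 510.1488
r_1(Δz) = -173.0189 / 510.1488 = -0.339

-0.339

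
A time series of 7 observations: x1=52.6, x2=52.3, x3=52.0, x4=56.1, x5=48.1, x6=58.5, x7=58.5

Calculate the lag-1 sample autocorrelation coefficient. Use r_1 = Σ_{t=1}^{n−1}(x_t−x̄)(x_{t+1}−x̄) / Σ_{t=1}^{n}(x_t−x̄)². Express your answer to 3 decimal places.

-0.193

Mean x̄ = (52.6 + 52.3 + 52.0 + 56.1 + 48.1 + 58.5 + 58.5)/7 = 54.0143
Deviations from mean: -1.4143, -1.7143, -2.0143, 2.0857, -5.9143, 4.4857, 4.4857
Numerator Σ_{t=1}^{6}(x_t−x̄)(x_{t+1}−x̄) = -17.0673
Denominator Σ(x_t−x̄)² = 88.5686
r_1 = -17.0673 / 88.5686 = -0.193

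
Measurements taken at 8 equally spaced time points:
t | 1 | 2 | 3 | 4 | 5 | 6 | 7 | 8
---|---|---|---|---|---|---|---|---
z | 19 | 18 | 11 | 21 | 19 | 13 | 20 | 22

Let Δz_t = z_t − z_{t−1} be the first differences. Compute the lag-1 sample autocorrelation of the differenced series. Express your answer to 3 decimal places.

First differences Δz: -1, -7, 10, -2, -6, 7, 2
Mean of differences = 0.4286
Numerator Σ(Δz_t−Δz̄)(Δz_{t+1}−Δz̄) = -100.0408
Denominator Σ(Δz_t−Δz̄)² = 241.7143
r_1(Δz) = -100.0408 / 241.7143 = -0.414

-0.414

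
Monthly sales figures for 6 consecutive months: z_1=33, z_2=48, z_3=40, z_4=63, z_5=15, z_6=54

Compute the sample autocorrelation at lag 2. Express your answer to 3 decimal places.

Mean z̄ = (33 + 48 + 40 + 63 + 15 + 54)/6 = 42.1667
Numerator Σ_{t=1}^{4}(z_t−z̄)(z_{t+2}−z̄) = 446.7778
Denominator Σ(z_t−z̄)² = 1434.8333
r_2 = 446.7778 / 1434.8333 = 0.311

0.311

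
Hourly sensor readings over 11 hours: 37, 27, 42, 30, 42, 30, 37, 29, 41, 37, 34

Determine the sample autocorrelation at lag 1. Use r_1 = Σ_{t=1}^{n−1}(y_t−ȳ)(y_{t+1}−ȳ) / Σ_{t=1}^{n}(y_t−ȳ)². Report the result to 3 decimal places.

Mean ȳ = (37 + 27 + 42 + 30 + 42 + 30 + 37 + 29 + 41 + 37 + 34)/11 = 35.0909
Numerator Σ_{t=1}^{10}(y_t−ȳ)(y_{t+1}−ȳ) = -225.0083
Denominator Σ(y_t−ȳ)² = 296.9091
r_1 = -225.0083 / 296.9091 = -0.758

-0.758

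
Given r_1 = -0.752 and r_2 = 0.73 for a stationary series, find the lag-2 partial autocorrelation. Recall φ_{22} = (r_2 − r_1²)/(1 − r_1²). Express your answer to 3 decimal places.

0.379

φ_{22} = (r_2 − r_1²) / (1 − r_1²)
r_1² = (-0.752)² = 0.565504
Numerator = 0.73 − 0.5655 = 0.1645; denominator = 1 − 0.5655 = 0.4345
φ_{22} = 0.1645 / 0.4345 = 0.379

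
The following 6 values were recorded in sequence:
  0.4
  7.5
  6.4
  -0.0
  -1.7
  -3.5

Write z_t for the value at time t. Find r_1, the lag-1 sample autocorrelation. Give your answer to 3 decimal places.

0.366

Mean z̄ = (0.4 + 7.5 + 6.4 − 0.0 − 1.7 − 3.5)/6 = 1.5167
Deviations from mean: -1.1167, 5.9833, 4.8833, -1.5167, -3.2167, -5.0167
Σ(z_t−z̄)(z_{t+1}−z̄) = (-6.6814) + (29.2186) + (-7.4064) + (4.8786) + (16.1369) = 36.1464
Denominator Σ(z_t−z̄)² = 98.7083
r_1 = 36.1464 / 98.7083 = 0.366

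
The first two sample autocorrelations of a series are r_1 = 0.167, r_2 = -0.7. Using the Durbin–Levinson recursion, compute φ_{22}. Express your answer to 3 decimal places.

-0.749

φ_{22} = (r_2 − r_1²) / (1 − r_1²)
r_1² = (0.167)² = 0.027889
Numerator = -0.7 − 0.0279 = -0.7279; denominator = 1 − 0.0279 = 0.9721
φ_{22} = -0.7279 / 0.9721 = -0.749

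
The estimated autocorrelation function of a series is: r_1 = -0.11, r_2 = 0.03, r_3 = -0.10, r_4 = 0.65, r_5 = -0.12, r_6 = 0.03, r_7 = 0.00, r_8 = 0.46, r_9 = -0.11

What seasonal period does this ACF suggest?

The largest autocorrelation is r_4 = 0.65, with a weaker echo at lag 8 (0.46); the remaining lags stay at or below 0.03.
The dominant spike at lag 4 indicates a seasonal period of 4.

4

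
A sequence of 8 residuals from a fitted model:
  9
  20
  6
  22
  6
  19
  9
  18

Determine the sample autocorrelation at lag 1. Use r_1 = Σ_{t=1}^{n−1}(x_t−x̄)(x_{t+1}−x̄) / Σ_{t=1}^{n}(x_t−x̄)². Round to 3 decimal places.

Mean x̄ = (9 + 20 + 6 + 22 + 6 + 19 + 9 + 18)/8 = 13.6250
Σ(x_t−x̄)(x_{t+1}−x̄) = (-29.4844) + (-48.6094) + (-63.8594) + (-63.8594) + (-40.9844) + (-24.8594) + (-20.2344) = -291.8906
Denominator Σ(x_t−x̄)² = 317.8750
r_1 = -291.8906 / 317.8750 = -0.918

-0.918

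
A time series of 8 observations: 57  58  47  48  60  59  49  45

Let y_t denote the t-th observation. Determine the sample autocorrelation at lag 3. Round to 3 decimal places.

-0.213

Mean ȳ = (57 + 58 + 47 + 48 + 60 + 59 + 49 + 45)/8 = 52.8750
Deviations from mean: 4.1250, 5.1250, -5.8750, -4.8750, 7.1250, 6.1250, -3.8750, -7.8750
Numerator Σ_{t=1}^{5}(y_t−ȳ)(y_{t+3}−ȳ) = -56.7969
Denominator Σ(y_t−ȳ)² = 266.8750
r_3 = -56.7969 / 266.8750 = -0.213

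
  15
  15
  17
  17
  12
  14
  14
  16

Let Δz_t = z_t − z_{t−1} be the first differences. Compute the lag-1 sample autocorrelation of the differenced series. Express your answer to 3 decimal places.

First differences Δz: 0, 2, 0, -5, 2, 0, 2
Mean of differences = 0.1429
Numerator Σ(Δz_t−Δz̄)(Δz_{t+1}−Δz̄) = -9.8776
Denominator Σ(Δz_t−Δz̄)² = 36.8571
r_1(Δz) = -9.8776 / 36.8571 = -0.268

-0.268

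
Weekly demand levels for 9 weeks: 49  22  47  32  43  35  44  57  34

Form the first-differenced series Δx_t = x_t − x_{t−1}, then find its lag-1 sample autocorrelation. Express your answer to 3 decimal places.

-0.594

First differences Δx: -27, 25, -15, 11, -8, 9, 13, -23
Mean of differences = -1.8750
Numerator Σ(Δx_t−Δx̄)(Δx_{t+1}−Δx̄) = -1494.8906
Denominator Σ(Δx_t−Δx̄)² = 2514.8750
r_1(Δx) = -1494.8906 / 2514.8750 = -0.594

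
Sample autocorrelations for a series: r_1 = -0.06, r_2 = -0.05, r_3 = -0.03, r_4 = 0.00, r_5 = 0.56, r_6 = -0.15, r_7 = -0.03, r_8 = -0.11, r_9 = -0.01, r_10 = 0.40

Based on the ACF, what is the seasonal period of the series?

The largest autocorrelation is r_5 = 0.56, with a weaker echo at lag 10 (0.40); the remaining lags stay at or below 0.00.
The dominant spike at lag 5 indicates a seasonal period of 5.

5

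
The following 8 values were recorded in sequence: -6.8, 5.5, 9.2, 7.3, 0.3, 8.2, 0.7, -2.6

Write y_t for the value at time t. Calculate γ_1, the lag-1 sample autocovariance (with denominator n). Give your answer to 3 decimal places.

-0.439

Mean ȳ = (-6.8 + 5.5 + 9.2 + 7.3 + 0.3 + 8.2 + 0.7 − 2.6)/8 = 2.7250
Deviations: -9.5250, 2.7750, 6.4750, 4.5750, -2.4250, 5.4750, -2.0250, -5.3250
Σ_{t=1}^{7}(y_t−ȳ)(y_{t+1}−ȳ) = -3.5156
γ_1 = -3.5156 / 8 = -0.439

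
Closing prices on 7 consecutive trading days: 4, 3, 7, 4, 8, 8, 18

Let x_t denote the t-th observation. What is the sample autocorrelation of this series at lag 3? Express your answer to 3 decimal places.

-0.175

Mean x̄ = (4 + 3 + 7 + 4 + 8 + 8 + 18)/7 = 7.4286
Deviations from mean: -3.4286, -4.4286, -0.4286, -3.4286, 0.5714, 0.5714, 10.5714
Σ(x_t−x̄)(x_{t+3}−x̄) = (11.7551) + (-2.5306) + (-0.2449) + (-36.2449) = -27.2653
Denominator Σ(x_t−x̄)² = 155.7143
r_3 = -27.2653 / 155.7143 = -0.175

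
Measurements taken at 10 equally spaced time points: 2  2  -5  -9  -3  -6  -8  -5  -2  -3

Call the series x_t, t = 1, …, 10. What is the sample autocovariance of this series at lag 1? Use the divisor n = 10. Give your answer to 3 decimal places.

4.111

Mean x̄ = (2 + 2 − 5 − 9 − 3 − 6 − 8 − 5 − 2 − 3)/10 = -3.7000
Σ_{t=1}^{9}(x_t−x̄)(x_{t+1}−x̄) = 41.1100
γ_1 = 41.1100 / 10 = 4.111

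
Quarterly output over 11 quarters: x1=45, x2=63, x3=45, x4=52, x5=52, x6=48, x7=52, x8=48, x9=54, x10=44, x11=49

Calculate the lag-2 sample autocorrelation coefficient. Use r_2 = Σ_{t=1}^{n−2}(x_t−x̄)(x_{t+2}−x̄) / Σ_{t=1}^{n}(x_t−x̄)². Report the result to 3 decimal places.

Mean x̄ = (45 + 63 + 45 + 52 + 52 + 48 + 52 + 48 + 54 + 44 + 49)/11 = 50.1818
Numerator Σ_{t=1}^{9}(x_t−x̄)(x_{t+2}−x̄) = 60.7521
Denominator Σ(x_t−x̄)² = 291.6364
r_2 = 60.7521 / 291.6364 = 0.208

0.208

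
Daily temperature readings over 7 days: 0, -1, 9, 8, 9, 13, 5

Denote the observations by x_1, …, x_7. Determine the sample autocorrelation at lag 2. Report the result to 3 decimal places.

Mean x̄ = (0 − 1 + 9 + 8 + 9 + 13 + 5)/7 = 6.1429
Σ(x_t−x̄)(x_{t+2}−x̄) = (-17.5510) + (-13.2653) + (8.1633) + (12.7347) + (-3.2653) = -13.1837
Denominator Σ(x_t−x̄)² = 156.8571
r_2 = -13.1837 / 156.8571 = -0.084

-0.084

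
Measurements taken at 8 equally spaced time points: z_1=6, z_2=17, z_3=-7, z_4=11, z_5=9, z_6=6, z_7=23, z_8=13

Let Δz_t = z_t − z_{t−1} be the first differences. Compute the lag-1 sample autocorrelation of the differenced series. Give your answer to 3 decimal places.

First differences Δz: 11, -24, 18, -2, -3, 17, -10
Mean of differences = 1.0000
Numerator Σ(Δz_t−Δz̄)(Δz_{t+1}−Δz̄) = -954.0000
Denominator Σ(Δz_t−Δz̄)² = 1416.0000
r_1(Δz) = -954.0000 / 1416.0000 = -0.674

-0.674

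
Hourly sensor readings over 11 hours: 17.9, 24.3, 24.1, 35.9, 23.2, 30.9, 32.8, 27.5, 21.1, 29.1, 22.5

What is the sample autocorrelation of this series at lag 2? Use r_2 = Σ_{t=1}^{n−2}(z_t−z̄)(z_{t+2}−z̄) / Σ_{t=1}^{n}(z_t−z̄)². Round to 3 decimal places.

Mean z̄ = (17.9 + 24.3 + 24.1 + 35.9 + 23.2 + 30.9 + 32.8 + 27.5 + 21.1 + 29.1 + 22.5)/11 = 26.3000
Numerator Σ_{t=1}^{9}(z_t−z̄)(z_{t+2}−z̄) = 24.9500
Denominator Σ(z_t−z̄)² = 295.3400
r_2 = 24.9500 / 295.3400 = 0.084

0.084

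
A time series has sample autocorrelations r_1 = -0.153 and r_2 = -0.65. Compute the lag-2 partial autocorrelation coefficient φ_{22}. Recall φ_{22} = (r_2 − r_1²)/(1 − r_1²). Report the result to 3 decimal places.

φ_{22} = (r_2 − r_1²) / (1 − r_1²)
r_1² = (-0.153)² = 0.023409
Numerator = -0.65 − 0.0234 = -0.6734; denominator = 1 − 0.0234 = 0.9766
φ_{22} = -0.6734 / 0.9766 = -0.690

-0.690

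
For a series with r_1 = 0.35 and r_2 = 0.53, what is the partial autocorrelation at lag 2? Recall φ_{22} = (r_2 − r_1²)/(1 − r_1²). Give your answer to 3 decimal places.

φ_{22} = (r_2 − r_1²) / (1 − r_1²)
r_1² = (0.35)² = 0.1225
Numerator = 0.53 − 0.1225 = 0.4075; denominator = 1 − 0.1225 = 0.8775
φ_{22} = 0.4075 / 0.8775 = 0.464

0.464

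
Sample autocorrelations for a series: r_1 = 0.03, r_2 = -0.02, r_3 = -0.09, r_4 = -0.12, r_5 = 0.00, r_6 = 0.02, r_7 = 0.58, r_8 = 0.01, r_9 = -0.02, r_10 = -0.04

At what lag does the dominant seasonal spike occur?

7

The largest autocorrelation is r_7 = 0.58; the remaining lags stay at or below 0.03.
The dominant spike at lag 7 indicates a seasonal period of 7.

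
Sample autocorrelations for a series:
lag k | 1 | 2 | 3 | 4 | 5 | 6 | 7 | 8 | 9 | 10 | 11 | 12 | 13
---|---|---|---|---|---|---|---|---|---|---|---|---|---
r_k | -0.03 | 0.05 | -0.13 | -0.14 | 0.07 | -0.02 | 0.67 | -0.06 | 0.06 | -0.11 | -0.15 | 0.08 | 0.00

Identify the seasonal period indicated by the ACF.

7

The largest autocorrelation is r_7 = 0.67; the remaining lags stay at or below 0.08.
The dominant spike at lag 7 indicates a seasonal period of 7.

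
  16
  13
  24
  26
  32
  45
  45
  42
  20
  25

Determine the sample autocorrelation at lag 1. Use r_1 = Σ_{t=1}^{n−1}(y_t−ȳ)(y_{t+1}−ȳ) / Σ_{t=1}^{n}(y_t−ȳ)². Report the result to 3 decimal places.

Mean ȳ = (16 + 13 + 24 + 26 + 32 + 45 + 45 + 42 + 20 + 25)/10 = 28.8000
Numerator Σ_{t=1}^{9}(y_t−ȳ)(y_{t+1}−ȳ) = 727.9600
Denominator Σ(y_t−ȳ)² = 1245.6000
r_1 = 727.9600 / 1245.6000 = 0.584

0.584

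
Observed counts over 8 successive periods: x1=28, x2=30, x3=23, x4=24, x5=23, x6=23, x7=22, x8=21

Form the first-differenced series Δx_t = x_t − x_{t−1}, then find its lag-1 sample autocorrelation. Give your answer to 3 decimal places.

-0.600

First differences Δx: 2, -7, 1, -1, 0, -1, -1
Mean of differences = -1.0000
Numerator Σ(Δx_t−Δx̄)(Δx_{t+1}−Δx̄) = -30.0000
Denominator Σ(Δx_t−Δx̄)² = 50.0000
r_1(Δx) = -30.0000 / 50.0000 = -0.600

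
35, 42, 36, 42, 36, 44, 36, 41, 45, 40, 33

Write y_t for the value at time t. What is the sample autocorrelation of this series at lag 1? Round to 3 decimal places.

-0.393

Mean ȳ = (35 + 42 + 36 + 42 + 36 + 44 + 36 + 41 + 45 + 40 + 33)/11 = 39.0909
Numerator Σ_{t=1}^{10}(y_t−ȳ)(y_{t+1}−ȳ) = -64.0083
Denominator Σ(y_t−ȳ)² = 162.9091
r_1 = -64.0083 / 162.9091 = -0.393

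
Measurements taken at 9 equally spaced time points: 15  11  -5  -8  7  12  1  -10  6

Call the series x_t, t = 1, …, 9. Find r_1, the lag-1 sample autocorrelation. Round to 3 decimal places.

0.125

Mean x̄ = (15 + 11 − 5 − 8 + 7 + 12 + 1 − 10 + 6)/9 = 3.2222
Numerator Σ_{t=1}^{8}(x_t−x̄)(x_{t+1}−x̄) = 83.8395
Denominator Σ(x_t−x̄)² = 671.5556
r_1 = 83.8395 / 671.5556 = 0.125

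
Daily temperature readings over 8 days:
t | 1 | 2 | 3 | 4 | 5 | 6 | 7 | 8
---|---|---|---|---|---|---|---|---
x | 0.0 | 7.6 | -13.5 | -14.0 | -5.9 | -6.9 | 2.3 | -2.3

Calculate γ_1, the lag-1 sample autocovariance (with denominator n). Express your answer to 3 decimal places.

Mean x̄ = (0.0 + 7.6 − 13.5 − 14.0 − 5.9 − 6.9 + 2.3 − 2.3)/8 = -4.0875
Deviations: 4.0875, 11.6875, -9.4125, -9.9125, -1.8125, -2.8125, 6.3875, 1.7875
Σ_{t=1}^{7}(x_t−x̄)(x_{t+1}−x̄) = 47.5823
γ_1 = 47.5823 / 8 = 5.948

5.948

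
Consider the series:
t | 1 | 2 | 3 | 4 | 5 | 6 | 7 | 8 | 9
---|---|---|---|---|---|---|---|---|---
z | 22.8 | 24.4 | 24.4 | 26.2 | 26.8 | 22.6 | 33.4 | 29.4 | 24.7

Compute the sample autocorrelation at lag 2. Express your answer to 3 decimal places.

Mean z̄ = (22.8 + 24.4 + 24.4 + 26.2 + 26.8 + 22.6 + 33.4 + 29.4 + 24.7)/9 = 26.0778
Σ(z_t−z̄)(z_{t+2}−z̄) = (5.4994) + (-0.2051) + (-1.2117) + (-0.4251) + (5.2883) + (-11.5540) + (-10.0884) = -12.6965
Denominator Σ(z_t−z̄)² = 95.5556
r_2 = -12.6965 / 95.5556 = -0.133

-0.133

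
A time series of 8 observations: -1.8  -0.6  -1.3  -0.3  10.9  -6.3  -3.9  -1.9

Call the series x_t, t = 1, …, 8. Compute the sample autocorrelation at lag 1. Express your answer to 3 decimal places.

Mean x̄ = (-1.8 − 0.6 − 1.3 − 0.3 + 10.9 − 6.3 − 3.9 − 1.9)/8 = -0.6500
Deviations from mean: -1.1500, 0.0500, -0.6500, 0.3500, 11.5500, -5.6500, -3.2500, -1.2500
Numerator Σ_{t=1}^{7}(x_t−x̄)(x_{t+1}−x̄) = -39.1075
Denominator Σ(x_t−x̄)² = 179.3200
r_1 = -39.1075 / 179.3200 = -0.218

-0.218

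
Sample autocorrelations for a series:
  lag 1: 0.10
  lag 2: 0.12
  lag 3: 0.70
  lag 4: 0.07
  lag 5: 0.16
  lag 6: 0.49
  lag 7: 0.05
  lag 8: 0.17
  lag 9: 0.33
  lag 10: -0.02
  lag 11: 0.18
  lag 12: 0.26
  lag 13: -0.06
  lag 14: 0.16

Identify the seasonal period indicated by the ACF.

3

The largest autocorrelation is r_3 = 0.70, with weaker echoes at lags 6 (0.49), 9 (0.33) and 12 (0.26); the remaining lags stay at or below 0.18.
The dominant spike at lag 3 indicates a seasonal period of 3.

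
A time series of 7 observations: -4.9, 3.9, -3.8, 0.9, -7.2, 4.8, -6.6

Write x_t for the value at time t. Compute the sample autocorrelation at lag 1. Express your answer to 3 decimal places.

-0.778

Mean x̄ = (-4.9 + 3.9 − 3.8 + 0.9 − 7.2 + 4.8 − 6.6)/7 = -1.8429
Deviations from mean: -3.0571, 5.7429, -1.9571, 2.7429, -5.3571, 6.6429, -4.7571
Numerator Σ_{t=1}^{6}(x_t−x̄)(x_{t+1}−x̄) = -116.0461
Denominator Σ(x_t−x̄)² = 149.1371
r_1 = -116.0461 / 149.1371 = -0.778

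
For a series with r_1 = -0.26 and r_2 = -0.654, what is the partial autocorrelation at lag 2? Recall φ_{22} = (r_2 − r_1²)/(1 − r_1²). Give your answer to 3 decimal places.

-0.774

φ_{22} = (r_2 − r_1²) / (1 − r_1²)
r_1² = (-0.26)² = 0.0676
Numerator = -0.654 − 0.0676 = -0.7216; denominator = 1 − 0.0676 = 0.9324
φ_{22} = -0.7216 / 0.9324 = -0.774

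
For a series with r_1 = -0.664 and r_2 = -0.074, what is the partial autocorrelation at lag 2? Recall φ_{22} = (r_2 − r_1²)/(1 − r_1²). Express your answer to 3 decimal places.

φ_{22} = (r_2 − r_1²) / (1 − r_1²)
r_1² = (-0.664)² = 0.440896
Numerator = -0.074 − 0.4409 = -0.5149; denominator = 1 − 0.4409 = 0.5591
φ_{22} = -0.5149 / 0.5591 = -0.921

-0.921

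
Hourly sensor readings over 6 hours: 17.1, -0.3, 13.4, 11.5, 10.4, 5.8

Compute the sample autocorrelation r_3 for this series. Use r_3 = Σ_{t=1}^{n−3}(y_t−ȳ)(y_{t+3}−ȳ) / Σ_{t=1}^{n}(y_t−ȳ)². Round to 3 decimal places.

-0.043

Mean ȳ = (17.1 − 0.3 + 13.4 + 11.5 + 10.4 + 5.8)/6 = 9.6500
Deviations from mean: 7.4500, -9.9500, 3.7500, 1.8500, 0.7500, -3.8500
Σ(y_t−ȳ)(y_{t+3}−ȳ) = (13.7825) + (-7.4625) + (-14.4375) = -8.1175
Denominator Σ(y_t−ȳ)² = 187.3750
r_3 = -8.1175 / 187.3750 = -0.043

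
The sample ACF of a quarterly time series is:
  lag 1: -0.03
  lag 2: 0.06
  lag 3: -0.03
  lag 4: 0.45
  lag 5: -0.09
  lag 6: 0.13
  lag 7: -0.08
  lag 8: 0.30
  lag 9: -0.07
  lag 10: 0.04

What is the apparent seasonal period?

4

The largest autocorrelation is r_4 = 0.45, with a weaker echo at lag 8 (0.30); the remaining lags stay at or below 0.13.
The dominant spike at lag 4 indicates a seasonal period of 4.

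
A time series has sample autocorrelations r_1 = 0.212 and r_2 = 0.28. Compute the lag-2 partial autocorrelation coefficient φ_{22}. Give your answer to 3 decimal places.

φ_{22} = (r_2 − r_1²) / (1 − r_1²)
r_1² = (0.212)² = 0.044944
Numerator = 0.28 − 0.0449 = 0.2351; denominator = 1 − 0.0449 = 0.9551
φ_{22} = 0.2351 / 0.9551 = 0.246

0.246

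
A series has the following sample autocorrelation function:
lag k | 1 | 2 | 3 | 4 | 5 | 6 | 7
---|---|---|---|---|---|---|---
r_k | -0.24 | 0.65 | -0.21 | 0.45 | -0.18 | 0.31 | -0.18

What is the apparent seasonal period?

2

The largest autocorrelation is r_2 = 0.65, with weaker echoes at lags 4 (0.45) and 6 (0.31); the remaining lags stay at or below -0.18.
The dominant spike at lag 2 indicates a seasonal period of 2.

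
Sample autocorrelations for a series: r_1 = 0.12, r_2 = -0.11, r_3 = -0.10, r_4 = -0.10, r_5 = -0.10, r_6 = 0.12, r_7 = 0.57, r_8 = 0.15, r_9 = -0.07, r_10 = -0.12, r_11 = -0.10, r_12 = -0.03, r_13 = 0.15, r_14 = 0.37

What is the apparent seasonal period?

The largest autocorrelation is r_7 = 0.57, with a weaker echo at lag 14 (0.37); the remaining lags stay at or below 0.15.
The dominant spike at lag 7 indicates a seasonal period of 7.

7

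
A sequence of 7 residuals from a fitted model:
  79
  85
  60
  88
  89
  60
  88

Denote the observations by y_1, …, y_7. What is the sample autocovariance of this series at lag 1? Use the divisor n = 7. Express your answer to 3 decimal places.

Mean ȳ = (79 + 85 + 60 + 88 + 89 + 60 + 88)/7 = 78.4286
Deviations: 0.5714, 6.5714, -18.4286, 9.5714, 10.5714, -18.4286, 9.5714
Σ_{t=1}^{6}(y_t−ȳ)(y_{t+1}−ȳ) = -563.7551
γ_1 = -563.7551 / 7 = -80.536

-80.536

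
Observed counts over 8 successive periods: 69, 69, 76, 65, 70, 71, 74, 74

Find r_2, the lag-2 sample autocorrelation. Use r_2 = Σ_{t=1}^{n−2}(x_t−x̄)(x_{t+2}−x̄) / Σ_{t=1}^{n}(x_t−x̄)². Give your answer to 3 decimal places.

-0.068

Mean x̄ = (69 + 69 + 76 + 65 + 70 + 71 + 74 + 74)/8 = 71.0000
Deviations from mean: -2.0000, -2.0000, 5.0000, -6.0000, -1.0000, 0.0000, 3.0000, 3.0000
Σ(x_t−x̄)(x_{t+2}−x̄) = (-10.0000) + (12.0000) + (-5.0000) + (0.0000) + (-3.0000) + (0.0000) = -6.0000
Denominator Σ(x_t−x̄)² = 88.0000
r_2 = -6.0000 / 88.0000 = -0.068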